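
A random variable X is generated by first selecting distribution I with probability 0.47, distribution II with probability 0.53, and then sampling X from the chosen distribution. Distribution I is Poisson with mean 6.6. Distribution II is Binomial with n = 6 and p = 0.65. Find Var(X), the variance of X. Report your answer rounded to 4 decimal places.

5.6414

Per component, I: μ=6.6, E[X²]=50.16; II: μ=3.9, E[X²]=16.575.
E[X] = 0.47·6.6 + 0.53·3.9 = 5.169.
E[X²] = 0.47·50.16 + 0.53·16.575 = 32.3599.
Var(X) = E[X²] − (E[X])² = 32.3599 − 26.7186 = 5.64139.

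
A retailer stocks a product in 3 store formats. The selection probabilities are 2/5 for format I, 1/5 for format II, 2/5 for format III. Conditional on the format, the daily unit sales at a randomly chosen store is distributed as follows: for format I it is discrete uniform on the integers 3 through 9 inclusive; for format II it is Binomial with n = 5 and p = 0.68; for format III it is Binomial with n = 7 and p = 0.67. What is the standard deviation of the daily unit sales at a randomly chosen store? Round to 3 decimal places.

Per component, I: μ=6, E[X²]=40; II: μ=3.4, E[X²]=12.648; III: μ=4.69, E[X²]=23.5438.
E[X] = 0.4·6 + 0.2·3.4 + 0.4·4.69 = 4.956.
E[X²] = 0.4·40 + 0.2·12.648 + 0.4·23.5438 = 27.9471.
Var(X) = E[X²] − (E[X])² = 27.9471 − 24.5619 = 3.38518.
SD(X) = √3.38518 = 1.83989.

1.840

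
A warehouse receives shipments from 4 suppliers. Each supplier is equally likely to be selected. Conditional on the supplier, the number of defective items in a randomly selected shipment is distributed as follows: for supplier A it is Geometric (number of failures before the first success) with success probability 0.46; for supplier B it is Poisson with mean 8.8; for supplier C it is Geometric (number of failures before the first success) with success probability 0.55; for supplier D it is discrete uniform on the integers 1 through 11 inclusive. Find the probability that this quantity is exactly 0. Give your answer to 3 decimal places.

0.253

Conditional on each supplier, P(X = 0): A: 0.46; B: 0.000150733; C: 0.55; D: 0.
By total probability, P(X = 0) = 0.25·0.46 + 0.25·0.000150733 + 0.25·0.55 + 0.25·0 = 0.252538.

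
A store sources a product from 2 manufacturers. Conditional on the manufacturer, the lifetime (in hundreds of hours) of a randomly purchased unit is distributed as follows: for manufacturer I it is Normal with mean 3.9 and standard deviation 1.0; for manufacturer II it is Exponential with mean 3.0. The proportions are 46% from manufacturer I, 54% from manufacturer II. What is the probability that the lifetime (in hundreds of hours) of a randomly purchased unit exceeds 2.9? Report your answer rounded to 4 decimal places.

Conditional on each manufacturer, P(X > 2.9): I: 0.841345; II: 0.380349.
By total probability, P(X > 2.9) = 0.46·0.841345 + 0.54·0.380349 = 0.592407.

0.5924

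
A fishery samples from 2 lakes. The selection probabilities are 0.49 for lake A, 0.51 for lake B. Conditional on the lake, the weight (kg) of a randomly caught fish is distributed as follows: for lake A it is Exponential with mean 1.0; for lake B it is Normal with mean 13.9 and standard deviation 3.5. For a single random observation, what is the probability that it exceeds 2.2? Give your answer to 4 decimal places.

0.5641

Conditional on each lake, P(X > 2.2): A: 0.110803; B: 0.999585.
By total probability, P(X > 2.2) = 0.49·0.110803 + 0.51·0.999585 = 0.564082.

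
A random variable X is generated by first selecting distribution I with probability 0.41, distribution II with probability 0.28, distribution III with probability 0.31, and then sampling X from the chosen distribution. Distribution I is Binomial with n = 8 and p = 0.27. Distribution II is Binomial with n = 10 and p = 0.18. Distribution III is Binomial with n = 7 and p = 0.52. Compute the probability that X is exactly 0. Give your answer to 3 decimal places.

0.073

Conditional on each component, P(X = 0): I: 0.080646; II: 0.137448; III: 0.00587068.
By total probability, P(X = 0) = 0.41·0.080646 + 0.28·0.137448 + 0.31·0.00587068 = 0.0733702.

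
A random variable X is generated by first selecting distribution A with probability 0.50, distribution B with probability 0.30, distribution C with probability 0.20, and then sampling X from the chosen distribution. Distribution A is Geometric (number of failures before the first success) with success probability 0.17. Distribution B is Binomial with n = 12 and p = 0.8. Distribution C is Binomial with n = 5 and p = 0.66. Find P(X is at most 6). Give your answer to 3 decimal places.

Conditional on each component, P(X ≤ 6): A: 0.728639; B: 0.0194053; C: 1.
By total probability, P(X ≤ 6) = 0.5·0.728639 + 0.3·0.0194053 + 0.2·1 = 0.570141.

0.570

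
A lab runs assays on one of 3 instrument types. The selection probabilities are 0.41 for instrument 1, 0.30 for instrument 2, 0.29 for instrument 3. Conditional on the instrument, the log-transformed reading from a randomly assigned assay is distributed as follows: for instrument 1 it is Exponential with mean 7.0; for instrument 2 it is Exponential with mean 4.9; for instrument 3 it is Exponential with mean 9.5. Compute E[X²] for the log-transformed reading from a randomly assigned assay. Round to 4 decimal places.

106.9310

For each component E[X²] = Var + (mean)², giving 1: 98; 2: 48.02; 3: 180.5.
Overall E[X²] = 0.41·98 + 0.3·48.02 + 0.29·180.5 = 106.931.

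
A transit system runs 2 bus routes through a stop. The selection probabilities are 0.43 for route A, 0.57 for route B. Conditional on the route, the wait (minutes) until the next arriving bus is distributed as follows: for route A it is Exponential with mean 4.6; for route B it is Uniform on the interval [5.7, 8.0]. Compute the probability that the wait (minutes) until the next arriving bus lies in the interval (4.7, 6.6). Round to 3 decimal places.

0.275

Conditional on each route, P(4.7 < X < 6.6): A: 0.121801; B: 0.391304.
By total probability, P(4.7 < X < 6.6) = 0.43·0.121801 + 0.57·0.391304 = 0.275418.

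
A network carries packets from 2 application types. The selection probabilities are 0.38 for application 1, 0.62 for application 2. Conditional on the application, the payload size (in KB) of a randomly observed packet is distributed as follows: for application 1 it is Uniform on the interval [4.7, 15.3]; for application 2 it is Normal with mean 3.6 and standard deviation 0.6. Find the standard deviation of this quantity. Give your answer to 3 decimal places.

3.665

Per component, 1: μ=10, E[X²]=109.363; 2: μ=3.6, E[X²]=13.32.
E[X] = 0.38·10 + 0.62·3.6 = 6.032.
E[X²] = 0.38·109.363 + 0.62·13.32 = 49.8165.
Var(X) = E[X²] − (E[X])² = 49.8165 − 36.385 = 13.4314.
SD(X) = √13.4314 = 3.66489.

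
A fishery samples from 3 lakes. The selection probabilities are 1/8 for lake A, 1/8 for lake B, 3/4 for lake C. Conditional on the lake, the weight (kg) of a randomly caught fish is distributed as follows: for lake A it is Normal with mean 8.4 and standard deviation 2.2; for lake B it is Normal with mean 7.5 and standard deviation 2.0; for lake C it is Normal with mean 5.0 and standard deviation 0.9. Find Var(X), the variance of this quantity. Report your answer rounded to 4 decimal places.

Per component, A: μ=8.4, E[X²]=75.4; B: μ=7.5, E[X²]=60.25; C: μ=5, E[X²]=25.81.
E[X] = 0.125·8.4 + 0.125·7.5 + 0.75·5 = 5.7375.
E[X²] = 0.125·75.4 + 0.125·60.25 + 0.75·25.81 = 36.3137.
Var(X) = E[X²] − (E[X])² = 36.3137 − 32.9189 = 3.39484.

3.3948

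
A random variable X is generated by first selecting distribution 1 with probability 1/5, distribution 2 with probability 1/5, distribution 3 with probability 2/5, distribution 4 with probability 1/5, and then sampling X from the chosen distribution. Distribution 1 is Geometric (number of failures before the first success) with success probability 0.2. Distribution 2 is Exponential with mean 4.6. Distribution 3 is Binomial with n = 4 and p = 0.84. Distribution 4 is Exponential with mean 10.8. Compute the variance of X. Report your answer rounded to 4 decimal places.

Per component, 1: μ=4, E[X²]=36; 2: μ=4.6, E[X²]=42.32; 3: μ=3.36, E[X²]=11.8272; 4: μ=10.8, E[X²]=233.28.
E[X] = 0.2·4 + 0.2·4.6 + 0.4·3.36 + 0.2·10.8 = 5.224.
E[X²] = 0.2·36 + 0.2·42.32 + 0.4·11.8272 + 0.2·233.28 = 67.0509.
Var(X) = E[X²] − (E[X])² = 67.0509 − 27.2902 = 39.7607.

39.7607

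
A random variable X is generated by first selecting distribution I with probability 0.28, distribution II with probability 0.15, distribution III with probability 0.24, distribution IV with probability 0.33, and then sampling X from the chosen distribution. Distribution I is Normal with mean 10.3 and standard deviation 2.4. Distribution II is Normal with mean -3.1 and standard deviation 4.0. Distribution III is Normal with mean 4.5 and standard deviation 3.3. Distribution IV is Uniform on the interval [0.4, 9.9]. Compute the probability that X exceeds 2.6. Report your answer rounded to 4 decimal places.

Conditional on each component, P(X > 2.6): I: 0.999332; II: 0.0770786; III: 0.71761; IV: 0.768421.
By total probability, P(X > 2.6) = 0.28·0.999332 + 0.15·0.0770786 + 0.24·0.71761 + 0.33·0.768421 = 0.71718.

0.7172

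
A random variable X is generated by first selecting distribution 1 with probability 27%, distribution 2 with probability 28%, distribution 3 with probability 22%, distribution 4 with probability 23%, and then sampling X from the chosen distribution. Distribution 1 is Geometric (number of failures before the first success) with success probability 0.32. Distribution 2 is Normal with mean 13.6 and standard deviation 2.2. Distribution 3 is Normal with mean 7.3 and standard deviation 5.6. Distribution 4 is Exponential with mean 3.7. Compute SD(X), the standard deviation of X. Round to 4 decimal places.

Per component, 1: μ=2.125, E[X²]=11.1562; 2: μ=13.6, E[X²]=189.8; 3: μ=7.3, E[X²]=84.65; 4: μ=3.7, E[X²]=27.38.
E[X] = 0.27·2.125 + 0.28·13.6 + 0.22·7.3 + 0.23·3.7 = 6.83875.
E[X²] = 0.27·11.1562 + 0.28·189.8 + 0.22·84.65 + 0.23·27.38 = 81.0766.
Var(X) = E[X²] − (E[X])² = 81.0766 − 46.7685 = 34.3081.
SD(X) = √34.3081 = 5.85731.

5.8573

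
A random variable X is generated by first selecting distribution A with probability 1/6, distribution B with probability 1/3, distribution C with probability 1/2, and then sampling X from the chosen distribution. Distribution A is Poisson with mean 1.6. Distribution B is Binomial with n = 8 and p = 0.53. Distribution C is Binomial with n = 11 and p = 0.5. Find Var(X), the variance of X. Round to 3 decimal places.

4.225

Per component, A: μ=1.6, E[X²]=4.16; B: μ=4.24, E[X²]=19.9704; C: μ=5.5, E[X²]=33.
E[X] = 0.166667·1.6 + 0.333333·4.24 + 0.5·5.5 = 4.43.
E[X²] = 0.166667·4.16 + 0.333333·19.9704 + 0.5·33 = 23.8501.
Var(X) = E[X²] − (E[X])² = 23.8501 − 19.6249 = 4.22523.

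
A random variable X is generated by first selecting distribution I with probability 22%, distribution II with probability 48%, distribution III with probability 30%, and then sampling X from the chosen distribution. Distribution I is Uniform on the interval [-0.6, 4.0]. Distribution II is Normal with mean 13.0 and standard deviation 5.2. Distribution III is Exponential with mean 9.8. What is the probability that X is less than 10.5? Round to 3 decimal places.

Conditional on each component, P(X < 10.5): I: 1; II: 0.31534; III: 0.657481.
By total probability, P(X < 10.5) = 0.22·1 + 0.48·0.31534 + 0.3·0.657481 = 0.568608.

0.569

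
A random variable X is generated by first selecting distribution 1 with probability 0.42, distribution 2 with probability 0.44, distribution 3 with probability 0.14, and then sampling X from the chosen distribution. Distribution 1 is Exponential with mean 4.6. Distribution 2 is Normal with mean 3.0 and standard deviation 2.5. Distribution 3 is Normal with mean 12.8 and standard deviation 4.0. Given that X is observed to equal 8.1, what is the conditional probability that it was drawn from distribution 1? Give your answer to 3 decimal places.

0.499

Likelihoods f(8.1 | ·): 1: 0.0373685; 2: 0.01992; 3: 0.0500093.
Posterior ∝ prior × likelihood. Numerator for 1: 0.42·0.0373685 = 0.0156948.
Normalizing constant: 0.42·0.0373685 + 0.44·0.01992 + 0.14·0.0500093 = 0.0314609.
P(1 | observation) = 0.0156948 / 0.0314609 = 0.498866.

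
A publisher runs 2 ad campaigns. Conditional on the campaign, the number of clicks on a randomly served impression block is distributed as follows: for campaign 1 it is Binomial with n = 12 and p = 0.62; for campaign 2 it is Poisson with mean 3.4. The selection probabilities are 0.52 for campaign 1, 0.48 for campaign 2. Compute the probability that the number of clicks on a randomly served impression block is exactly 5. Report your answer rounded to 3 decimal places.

Conditional on each campaign, P(X = 5): 1: 0.0830173; 2: 0.126361.
By total probability, P(X = 5) = 0.52·0.0830173 + 0.48·0.126361 = 0.103822.

0.104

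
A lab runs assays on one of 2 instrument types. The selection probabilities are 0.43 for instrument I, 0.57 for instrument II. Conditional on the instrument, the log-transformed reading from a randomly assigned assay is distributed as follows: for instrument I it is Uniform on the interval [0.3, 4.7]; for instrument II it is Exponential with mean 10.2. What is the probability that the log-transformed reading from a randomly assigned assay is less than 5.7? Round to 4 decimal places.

0.6740

Conditional on each instrument, P(X < 5.7): I: 1; II: 0.428119.
By total probability, P(X < 5.7) = 0.43·1 + 0.57·0.428119 = 0.674028.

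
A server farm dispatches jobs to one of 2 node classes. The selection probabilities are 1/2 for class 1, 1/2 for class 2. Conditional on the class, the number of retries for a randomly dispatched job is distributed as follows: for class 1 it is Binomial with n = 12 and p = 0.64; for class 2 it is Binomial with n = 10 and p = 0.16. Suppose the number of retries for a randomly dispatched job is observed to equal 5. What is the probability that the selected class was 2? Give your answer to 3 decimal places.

0.142

Likelihoods P(X=5 | ·): 1: 0.0666412; 2: 0.0110509.
Posterior ∝ prior × likelihood. Numerator for 2: 0.5·0.0110509 = 0.00552544.
Normalizing constant: 0.5·0.0666412 + 0.5·0.0110509 = 0.038846.
P(2 | observation) = 0.00552544 / 0.038846 = 0.14224.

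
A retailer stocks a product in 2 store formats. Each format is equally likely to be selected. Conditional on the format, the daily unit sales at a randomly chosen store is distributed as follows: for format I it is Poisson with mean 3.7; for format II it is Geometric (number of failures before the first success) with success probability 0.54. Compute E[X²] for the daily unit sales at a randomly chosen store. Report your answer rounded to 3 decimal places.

For each component E[X²] = Var + (mean)², giving I: 17.39; II: 2.30316.
Overall E[X²] = 0.5·17.39 + 0.5·2.30316 = 9.84658.

9.847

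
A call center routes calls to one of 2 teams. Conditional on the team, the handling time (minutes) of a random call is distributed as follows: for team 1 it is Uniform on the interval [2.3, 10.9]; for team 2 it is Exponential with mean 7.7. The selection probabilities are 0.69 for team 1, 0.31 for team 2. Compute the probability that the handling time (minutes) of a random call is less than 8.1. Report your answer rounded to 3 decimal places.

0.667

Conditional on each team, P(X < 8.1): 1: 0.674419; 2: 0.650743.
By total probability, P(X < 8.1) = 0.69·0.674419 + 0.31·0.650743 = 0.667079.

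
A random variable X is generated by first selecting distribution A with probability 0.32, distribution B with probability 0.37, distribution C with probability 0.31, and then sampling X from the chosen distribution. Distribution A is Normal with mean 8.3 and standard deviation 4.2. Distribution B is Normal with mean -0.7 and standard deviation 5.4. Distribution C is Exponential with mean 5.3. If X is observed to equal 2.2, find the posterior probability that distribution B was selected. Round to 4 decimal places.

Likelihoods f(2.2 | ·): A: 0.0330832; B: 0.0639572; C: 0.124581.
Posterior ∝ prior × likelihood. Numerator for B: 0.37·0.0639572 = 0.0236641.
Normalizing constant: 0.32·0.0330832 + 0.37·0.0639572 + 0.31·0.124581 = 0.0728708.
P(B | observation) = 0.0236641 / 0.0728708 = 0.324741.

0.3247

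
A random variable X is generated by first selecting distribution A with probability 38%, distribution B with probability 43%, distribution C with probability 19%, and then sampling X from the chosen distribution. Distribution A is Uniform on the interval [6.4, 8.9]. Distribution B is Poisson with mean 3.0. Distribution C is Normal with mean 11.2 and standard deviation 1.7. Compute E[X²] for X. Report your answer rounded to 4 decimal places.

For each component E[X²] = Var + (mean)², giving A: 59.0433; B: 12; C: 128.33.
Overall E[X²] = 0.38·59.0433 + 0.43·12 + 0.19·128.33 = 51.9792.

51.9792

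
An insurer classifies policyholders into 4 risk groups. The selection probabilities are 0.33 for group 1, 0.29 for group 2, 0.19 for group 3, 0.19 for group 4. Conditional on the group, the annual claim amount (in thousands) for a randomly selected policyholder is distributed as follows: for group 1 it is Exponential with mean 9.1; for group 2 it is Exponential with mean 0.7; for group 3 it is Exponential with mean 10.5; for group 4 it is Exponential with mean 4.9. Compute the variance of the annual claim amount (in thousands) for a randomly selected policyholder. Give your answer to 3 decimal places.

68.356

Per component, 1: μ=9.1, E[X²]=165.62; 2: μ=0.7, E[X²]=0.98; 3: μ=10.5, E[X²]=220.5; 4: μ=4.9, E[X²]=48.02.
E[X] = 0.33·9.1 + 0.29·0.7 + 0.19·10.5 + 0.19·4.9 = 6.132.
E[X²] = 0.33·165.62 + 0.29·0.98 + 0.19·220.5 + 0.19·48.02 = 105.958.
Var(X) = E[X²] − (E[X])² = 105.958 − 37.6014 = 68.3562.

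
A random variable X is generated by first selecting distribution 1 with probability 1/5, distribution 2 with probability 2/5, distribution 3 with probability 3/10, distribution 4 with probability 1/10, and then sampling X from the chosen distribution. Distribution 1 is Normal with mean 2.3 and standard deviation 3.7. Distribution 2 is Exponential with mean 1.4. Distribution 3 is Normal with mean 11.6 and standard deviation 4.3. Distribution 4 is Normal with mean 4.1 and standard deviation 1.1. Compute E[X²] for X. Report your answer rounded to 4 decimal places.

For each component E[X²] = Var + (mean)², giving 1: 18.98; 2: 3.92; 3: 153.05; 4: 18.02.
Overall E[X²] = 0.2·18.98 + 0.4·3.92 + 0.3·153.05 + 0.1·18.02 = 53.081.

53.0810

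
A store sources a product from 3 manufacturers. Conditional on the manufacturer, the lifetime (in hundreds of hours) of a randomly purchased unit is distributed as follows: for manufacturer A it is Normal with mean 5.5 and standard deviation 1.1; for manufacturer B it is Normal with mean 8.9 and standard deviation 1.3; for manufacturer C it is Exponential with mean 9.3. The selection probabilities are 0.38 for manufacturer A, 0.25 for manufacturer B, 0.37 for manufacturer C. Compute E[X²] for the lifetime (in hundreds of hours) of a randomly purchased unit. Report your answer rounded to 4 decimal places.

96.1824

For each component E[X²] = Var + (mean)², giving A: 31.46; B: 80.9; C: 172.98.
Overall E[X²] = 0.38·31.46 + 0.25·80.9 + 0.37·172.98 = 96.1824.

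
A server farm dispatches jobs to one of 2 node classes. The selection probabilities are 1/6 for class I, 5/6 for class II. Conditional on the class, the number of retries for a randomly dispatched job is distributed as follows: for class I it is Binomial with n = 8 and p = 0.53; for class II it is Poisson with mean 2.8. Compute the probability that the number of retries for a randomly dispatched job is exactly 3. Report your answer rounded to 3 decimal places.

0.217

Conditional on each class, P(X = 3): I: 0.191208; II: 0.222484.
By total probability, P(X = 3) = 0.166667·0.191208 + 0.833333·0.222484 = 0.217271.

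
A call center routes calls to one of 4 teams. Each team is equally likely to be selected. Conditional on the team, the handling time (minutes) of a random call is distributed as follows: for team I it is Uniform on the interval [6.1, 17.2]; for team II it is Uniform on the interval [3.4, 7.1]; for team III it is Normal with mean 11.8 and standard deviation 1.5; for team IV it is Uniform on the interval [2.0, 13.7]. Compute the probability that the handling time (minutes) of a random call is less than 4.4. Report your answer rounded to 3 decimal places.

0.119

Conditional on each team, P(X < 4.4): I: 0; II: 0.27027; III: 4.0419e-07; IV: 0.205128.
By total probability, P(X < 4.4) = 0.25·0 + 0.25·0.27027 + 0.25·4.0419e-07 + 0.25·0.205128 = 0.11885.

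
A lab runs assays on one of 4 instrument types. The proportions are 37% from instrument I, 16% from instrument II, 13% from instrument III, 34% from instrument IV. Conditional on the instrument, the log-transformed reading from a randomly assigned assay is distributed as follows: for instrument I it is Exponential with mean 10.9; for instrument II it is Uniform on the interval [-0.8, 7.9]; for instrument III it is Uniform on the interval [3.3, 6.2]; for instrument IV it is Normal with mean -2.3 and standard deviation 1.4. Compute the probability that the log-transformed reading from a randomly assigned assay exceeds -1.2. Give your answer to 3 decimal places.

Conditional on each instrument, P(X > -1.2): I: 1; II: 1; III: 1; IV: 0.216017.
By total probability, P(X > -1.2) = 0.37·1 + 0.16·1 + 0.13·1 + 0.34·0.216017 = 0.733446.

0.733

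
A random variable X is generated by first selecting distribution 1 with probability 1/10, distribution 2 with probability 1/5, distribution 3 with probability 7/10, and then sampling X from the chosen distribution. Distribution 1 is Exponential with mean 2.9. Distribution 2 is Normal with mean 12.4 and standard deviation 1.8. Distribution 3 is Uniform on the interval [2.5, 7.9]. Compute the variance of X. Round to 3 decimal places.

12.623

Per component, 1: μ=2.9, E[X²]=16.82; 2: μ=12.4, E[X²]=157; 3: μ=5.2, E[X²]=29.47.
E[X] = 0.1·2.9 + 0.2·12.4 + 0.7·5.2 = 6.41.
E[X²] = 0.1·16.82 + 0.2·157 + 0.7·29.47 = 53.711.
Var(X) = E[X²] − (E[X])² = 53.711 − 41.0881 = 12.6229.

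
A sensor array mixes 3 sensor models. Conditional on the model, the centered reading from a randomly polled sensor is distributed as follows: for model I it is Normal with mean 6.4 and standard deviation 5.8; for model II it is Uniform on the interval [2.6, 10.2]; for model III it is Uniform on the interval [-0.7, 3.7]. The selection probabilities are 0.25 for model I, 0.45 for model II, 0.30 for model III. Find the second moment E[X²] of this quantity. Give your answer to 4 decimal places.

For each component E[X²] = Var + (mean)², giving I: 74.6; II: 45.7733; III: 3.86333.
Overall E[X²] = 0.25·74.6 + 0.45·45.7733 + 0.3·3.86333 = 40.407.

40.4070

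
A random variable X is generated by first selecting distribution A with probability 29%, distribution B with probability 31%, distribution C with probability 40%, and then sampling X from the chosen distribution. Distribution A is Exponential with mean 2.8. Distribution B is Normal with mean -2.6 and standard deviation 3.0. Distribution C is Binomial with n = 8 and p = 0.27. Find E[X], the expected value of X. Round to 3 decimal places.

0.870

Component means — A: 2.8; B: -2.6; C: 2.16.
E[X] = 0.29·2.8 + 0.31·-2.6 + 0.4·2.16 = 0.87.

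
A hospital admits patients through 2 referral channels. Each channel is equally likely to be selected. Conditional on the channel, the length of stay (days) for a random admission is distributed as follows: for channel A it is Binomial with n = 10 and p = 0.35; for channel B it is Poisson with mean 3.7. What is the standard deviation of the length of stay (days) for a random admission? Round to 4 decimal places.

Per component, A: μ=3.5, E[X²]=14.525; B: μ=3.7, E[X²]=17.39.
E[X] = 0.5·3.5 + 0.5·3.7 = 3.6.
E[X²] = 0.5·14.525 + 0.5·17.39 = 15.9575.
Var(X) = E[X²] − (E[X])² = 15.9575 − 12.96 = 2.9975.
SD(X) = √2.9975 = 1.73133.

1.7313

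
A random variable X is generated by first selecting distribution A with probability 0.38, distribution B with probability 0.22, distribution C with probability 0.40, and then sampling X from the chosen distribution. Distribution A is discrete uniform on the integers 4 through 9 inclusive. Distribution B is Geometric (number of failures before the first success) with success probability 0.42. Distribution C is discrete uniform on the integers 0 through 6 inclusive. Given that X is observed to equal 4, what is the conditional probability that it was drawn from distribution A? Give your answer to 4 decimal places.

0.4837

Likelihoods P(X=4 | ·): A: 0.166667; B: 0.0475293; C: 0.142857.
Posterior ∝ prior × likelihood. Numerator for A: 0.38·0.166667 = 0.0633333.
Normalizing constant: 0.38·0.166667 + 0.22·0.0475293 + 0.4·0.142857 = 0.130933.
P(A | observation) = 0.0633333 / 0.130933 = 0.483709.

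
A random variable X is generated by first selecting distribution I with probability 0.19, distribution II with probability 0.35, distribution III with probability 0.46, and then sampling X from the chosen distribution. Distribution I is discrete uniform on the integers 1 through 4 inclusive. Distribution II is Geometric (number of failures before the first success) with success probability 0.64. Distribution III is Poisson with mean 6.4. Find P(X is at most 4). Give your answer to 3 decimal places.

Conditional on each component, P(X ≤ 4): I: 1; II: 0.993953; III: 0.23507.
By total probability, P(X ≤ 4) = 0.19·1 + 0.35·0.993953 + 0.46·0.23507 = 0.646016.

0.646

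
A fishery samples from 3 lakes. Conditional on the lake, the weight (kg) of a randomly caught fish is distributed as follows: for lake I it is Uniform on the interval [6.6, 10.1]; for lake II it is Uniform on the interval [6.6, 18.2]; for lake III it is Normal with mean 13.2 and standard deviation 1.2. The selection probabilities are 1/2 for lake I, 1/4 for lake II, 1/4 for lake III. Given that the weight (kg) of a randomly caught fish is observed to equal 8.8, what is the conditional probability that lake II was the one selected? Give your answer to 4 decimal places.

0.1310

Likelihoods f(8.8 | ·): I: 0.285714; II: 0.0862069; III: 0.000400226.
Posterior ∝ prior × likelihood. Numerator for II: 0.25·0.0862069 = 0.0215517.
Normalizing constant: 0.5·0.285714 + 0.25·0.0862069 + 0.25·0.000400226 = 0.164509.
P(II | observation) = 0.0215517 / 0.164509 = 0.131006.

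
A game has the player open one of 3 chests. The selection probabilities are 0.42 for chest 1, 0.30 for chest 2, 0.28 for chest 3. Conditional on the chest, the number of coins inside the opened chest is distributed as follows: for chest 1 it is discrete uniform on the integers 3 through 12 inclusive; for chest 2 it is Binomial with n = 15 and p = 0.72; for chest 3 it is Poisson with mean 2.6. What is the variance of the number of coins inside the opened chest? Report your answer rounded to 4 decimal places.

Per component, 1: μ=7.5, E[X²]=64.5; 2: μ=10.8, E[X²]=119.664; 3: μ=2.6, E[X²]=9.36.
E[X] = 0.42·7.5 + 0.3·10.8 + 0.28·2.6 = 7.118.
E[X²] = 0.42·64.5 + 0.3·119.664 + 0.28·9.36 = 65.61.
Var(X) = E[X²] − (E[X])² = 65.61 − 50.6659 = 14.9441.

14.9441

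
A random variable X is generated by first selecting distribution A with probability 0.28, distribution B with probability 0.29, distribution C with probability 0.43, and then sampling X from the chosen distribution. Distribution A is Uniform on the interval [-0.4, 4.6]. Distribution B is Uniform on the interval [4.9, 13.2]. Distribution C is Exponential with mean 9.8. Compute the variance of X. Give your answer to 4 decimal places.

54.6762

Per component, A: μ=2.1, E[X²]=6.49333; B: μ=9.05, E[X²]=87.6433; C: μ=9.8, E[X²]=192.08.
E[X] = 0.28·2.1 + 0.29·9.05 + 0.43·9.8 = 7.4265.
E[X²] = 0.28·6.49333 + 0.29·87.6433 + 0.43·192.08 = 109.829.
Var(X) = E[X²] − (E[X])² = 109.829 − 55.1529 = 54.6762.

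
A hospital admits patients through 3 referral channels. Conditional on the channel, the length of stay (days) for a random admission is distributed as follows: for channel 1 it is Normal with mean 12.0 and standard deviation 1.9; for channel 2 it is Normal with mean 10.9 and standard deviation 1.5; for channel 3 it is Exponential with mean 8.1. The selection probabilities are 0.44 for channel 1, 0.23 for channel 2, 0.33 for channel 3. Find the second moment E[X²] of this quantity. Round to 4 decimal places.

136.0948

For each component E[X²] = Var + (mean)², giving 1: 147.61; 2: 121.06; 3: 131.22.
Overall E[X²] = 0.44·147.61 + 0.23·121.06 + 0.33·131.22 = 136.095.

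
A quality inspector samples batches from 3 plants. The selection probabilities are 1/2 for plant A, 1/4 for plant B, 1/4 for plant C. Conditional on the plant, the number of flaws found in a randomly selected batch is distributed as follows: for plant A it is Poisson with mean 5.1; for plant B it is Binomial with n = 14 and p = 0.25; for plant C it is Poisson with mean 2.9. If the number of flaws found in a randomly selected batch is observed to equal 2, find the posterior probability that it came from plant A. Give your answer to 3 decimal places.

Likelihoods P(X=2 | ·): A: 0.0792882; B: 0.180159; C: 0.231373.
Posterior ∝ prior × likelihood. Numerator for A: 0.5·0.0792882 = 0.0396441.
Normalizing constant: 0.5·0.0792882 + 0.25·0.180159 + 0.25·0.231373 = 0.142527.
P(A | observation) = 0.0396441 / 0.142527 = 0.278151.

0.278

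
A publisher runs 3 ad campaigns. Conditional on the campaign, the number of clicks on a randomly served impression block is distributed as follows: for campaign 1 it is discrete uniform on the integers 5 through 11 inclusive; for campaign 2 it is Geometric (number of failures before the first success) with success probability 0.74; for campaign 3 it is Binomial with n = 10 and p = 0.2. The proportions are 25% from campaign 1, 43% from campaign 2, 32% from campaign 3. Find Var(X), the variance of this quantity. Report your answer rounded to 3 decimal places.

Per component, 1: μ=8, E[X²]=68; 2: μ=0.351351, E[X²]=0.598247; 3: μ=2, E[X²]=5.6.
E[X] = 0.25·8 + 0.43·0.351351 + 0.32·2 = 2.79108.
E[X²] = 0.25·68 + 0.43·0.598247 + 0.32·5.6 = 19.0492.
Var(X) = E[X²] − (E[X])² = 19.0492 − 7.79013 = 11.2591.

11.259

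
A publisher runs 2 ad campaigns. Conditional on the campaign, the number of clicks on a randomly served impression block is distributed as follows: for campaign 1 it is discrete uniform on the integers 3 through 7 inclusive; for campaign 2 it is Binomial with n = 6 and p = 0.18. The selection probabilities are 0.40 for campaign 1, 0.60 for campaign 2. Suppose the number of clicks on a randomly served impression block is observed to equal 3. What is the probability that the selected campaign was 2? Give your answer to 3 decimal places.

Likelihoods P(X=3 | ·): 1: 0.2; 2: 0.0643116.
Posterior ∝ prior × likelihood. Numerator for 2: 0.6·0.0643116 = 0.0385869.
Normalizing constant: 0.4·0.2 + 0.6·0.0643116 = 0.118587.
P(2 | observation) = 0.0385869 / 0.118587 = 0.325389.

0.325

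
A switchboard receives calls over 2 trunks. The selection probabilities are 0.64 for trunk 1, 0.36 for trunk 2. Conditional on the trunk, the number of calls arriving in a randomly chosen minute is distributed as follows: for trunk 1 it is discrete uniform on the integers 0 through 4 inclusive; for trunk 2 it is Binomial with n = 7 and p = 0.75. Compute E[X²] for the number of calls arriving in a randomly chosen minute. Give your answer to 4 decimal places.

For each component E[X²] = Var + (mean)², giving 1: 6; 2: 28.875.
Overall E[X²] = 0.64·6 + 0.36·28.875 = 14.235.

14.2350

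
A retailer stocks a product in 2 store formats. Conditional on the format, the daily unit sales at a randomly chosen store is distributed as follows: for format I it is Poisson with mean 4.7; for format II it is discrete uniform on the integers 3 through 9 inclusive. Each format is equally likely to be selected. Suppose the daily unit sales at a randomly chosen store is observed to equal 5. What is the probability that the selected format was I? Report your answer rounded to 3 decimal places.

Likelihoods P(X=5 | ·): I: 0.17383; II: 0.142857.
Posterior ∝ prior × likelihood. Numerator for I: 0.5·0.17383 = 0.0869148.
Normalizing constant: 0.5·0.17383 + 0.5·0.142857 = 0.158343.
P(I | observation) = 0.0869148 / 0.158343 = 0.548901.

0.549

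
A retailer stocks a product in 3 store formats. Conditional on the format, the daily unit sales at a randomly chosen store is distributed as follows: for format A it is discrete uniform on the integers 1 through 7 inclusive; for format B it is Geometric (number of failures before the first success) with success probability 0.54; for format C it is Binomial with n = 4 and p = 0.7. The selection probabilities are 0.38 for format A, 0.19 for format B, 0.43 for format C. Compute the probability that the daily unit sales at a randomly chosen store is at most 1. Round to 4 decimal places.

Conditional on each format, P(X ≤ 1): A: 0.142857; B: 0.7884; C: 0.0837.
By total probability, P(X ≤ 1) = 0.38·0.142857 + 0.19·0.7884 + 0.43·0.0837 = 0.240073.

0.2401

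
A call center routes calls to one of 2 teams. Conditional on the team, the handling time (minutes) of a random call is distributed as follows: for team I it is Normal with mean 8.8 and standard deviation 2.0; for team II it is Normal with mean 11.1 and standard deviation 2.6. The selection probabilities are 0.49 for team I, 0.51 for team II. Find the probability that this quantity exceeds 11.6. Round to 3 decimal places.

Conditional on each team, P(X > 11.6): I: 0.0807567; II: 0.423751.
By total probability, P(X > 11.6) = 0.49·0.0807567 + 0.51·0.423751 = 0.255684.

0.256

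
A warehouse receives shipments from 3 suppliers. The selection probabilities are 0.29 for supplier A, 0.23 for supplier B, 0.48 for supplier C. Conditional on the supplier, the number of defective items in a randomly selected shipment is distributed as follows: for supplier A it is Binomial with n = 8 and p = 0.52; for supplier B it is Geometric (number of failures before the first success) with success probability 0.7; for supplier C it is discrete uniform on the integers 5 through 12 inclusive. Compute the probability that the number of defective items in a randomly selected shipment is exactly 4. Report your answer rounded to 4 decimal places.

Conditional on each supplier, P(X = 4): A: 0.271692; B: 0.00567; C: 0.
By total probability, P(X = 4) = 0.29·0.271692 + 0.23·0.00567 + 0.48·0 = 0.0800947.

0.0801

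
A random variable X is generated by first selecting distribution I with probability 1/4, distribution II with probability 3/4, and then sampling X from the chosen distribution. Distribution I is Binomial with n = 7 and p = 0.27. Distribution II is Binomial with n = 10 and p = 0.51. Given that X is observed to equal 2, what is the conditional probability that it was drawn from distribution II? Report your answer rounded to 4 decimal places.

0.2688

Likelihoods P(X=2 | ·): I: 0.317367; II: 0.0388975.
Posterior ∝ prior × likelihood. Numerator for II: 0.75·0.0388975 = 0.0291731.
Normalizing constant: 0.25·0.317367 + 0.75·0.0388975 = 0.108515.
P(II | observation) = 0.0291731 / 0.108515 = 0.26884.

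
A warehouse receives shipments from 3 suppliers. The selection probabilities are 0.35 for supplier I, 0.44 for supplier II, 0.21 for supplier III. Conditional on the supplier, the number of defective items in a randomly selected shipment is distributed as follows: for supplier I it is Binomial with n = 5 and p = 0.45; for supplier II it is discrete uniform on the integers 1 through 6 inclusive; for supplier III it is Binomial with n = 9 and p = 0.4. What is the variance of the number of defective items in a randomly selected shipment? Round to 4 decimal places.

2.5456

Per component, I: μ=2.25, E[X²]=6.3; II: μ=3.5, E[X²]=15.1667; III: μ=3.6, E[X²]=15.12.
E[X] = 0.35·2.25 + 0.44·3.5 + 0.21·3.6 = 3.0835.
E[X²] = 0.35·6.3 + 0.44·15.1667 + 0.21·15.12 = 12.0535.
Var(X) = E[X²] − (E[X])² = 12.0535 − 9.50797 = 2.54556.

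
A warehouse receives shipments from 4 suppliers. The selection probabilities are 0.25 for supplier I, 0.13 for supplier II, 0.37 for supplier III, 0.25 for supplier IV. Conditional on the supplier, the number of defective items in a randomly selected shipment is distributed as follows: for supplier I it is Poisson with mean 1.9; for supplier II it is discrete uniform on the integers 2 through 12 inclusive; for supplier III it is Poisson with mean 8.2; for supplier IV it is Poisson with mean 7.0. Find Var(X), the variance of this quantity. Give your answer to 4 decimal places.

12.9037

Per component, I: μ=1.9, E[X²]=5.51; II: μ=7, E[X²]=59; III: μ=8.2, E[X²]=75.44; IV: μ=7, E[X²]=56.
E[X] = 0.25·1.9 + 0.13·7 + 0.37·8.2 + 0.25·7 = 6.169.
E[X²] = 0.25·5.51 + 0.13·59 + 0.37·75.44 + 0.25·56 = 50.9603.
Var(X) = E[X²] − (E[X])² = 50.9603 − 38.0566 = 12.9037.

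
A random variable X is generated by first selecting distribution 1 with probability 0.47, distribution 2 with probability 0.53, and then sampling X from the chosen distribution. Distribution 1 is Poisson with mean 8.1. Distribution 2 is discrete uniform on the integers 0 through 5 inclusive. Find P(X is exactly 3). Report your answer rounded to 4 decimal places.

0.1010

Conditional on each component, P(X = 3): 1: 0.0268855; 2: 0.166667.
By total probability, P(X = 3) = 0.47·0.0268855 + 0.53·0.166667 = 0.10097.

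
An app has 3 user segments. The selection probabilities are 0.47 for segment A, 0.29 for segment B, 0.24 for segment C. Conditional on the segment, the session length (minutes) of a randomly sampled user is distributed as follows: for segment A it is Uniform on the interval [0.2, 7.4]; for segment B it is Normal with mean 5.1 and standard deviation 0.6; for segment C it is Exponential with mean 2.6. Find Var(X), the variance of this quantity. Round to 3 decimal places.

Per component, A: μ=3.8, E[X²]=18.76; B: μ=5.1, E[X²]=26.37; C: μ=2.6, E[X²]=13.52.
E[X] = 0.47·3.8 + 0.29·5.1 + 0.24·2.6 = 3.889.
E[X²] = 0.47·18.76 + 0.29·26.37 + 0.24·13.52 = 19.7093.
Var(X) = E[X²] − (E[X])² = 19.7093 − 15.1243 = 4.58498.

4.585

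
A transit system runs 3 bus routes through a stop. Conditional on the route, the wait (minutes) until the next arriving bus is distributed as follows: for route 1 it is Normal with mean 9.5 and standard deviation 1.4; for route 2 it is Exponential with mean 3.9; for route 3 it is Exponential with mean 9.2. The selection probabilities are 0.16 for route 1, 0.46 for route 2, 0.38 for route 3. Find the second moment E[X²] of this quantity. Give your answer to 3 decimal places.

93.073

For each component E[X²] = Var + (mean)², giving 1: 92.21; 2: 30.42; 3: 169.28.
Overall E[X²] = 0.16·92.21 + 0.46·30.42 + 0.38·169.28 = 93.0732.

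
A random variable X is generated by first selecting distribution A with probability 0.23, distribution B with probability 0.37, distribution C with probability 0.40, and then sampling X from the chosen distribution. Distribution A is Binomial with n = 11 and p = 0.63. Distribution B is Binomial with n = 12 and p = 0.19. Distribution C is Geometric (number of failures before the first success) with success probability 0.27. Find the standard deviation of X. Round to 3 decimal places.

2.965

Per component, A: μ=6.93, E[X²]=50.589; B: μ=2.28, E[X²]=7.0452; C: μ=2.7037, E[X²]=17.3237.
E[X] = 0.23·6.93 + 0.37·2.28 + 0.4·2.7037 = 3.51898.
E[X²] = 0.23·50.589 + 0.37·7.0452 + 0.4·17.3237 = 21.1717.
Var(X) = E[X²] − (E[X])² = 21.1717 − 12.3832 = 8.78846.
SD(X) = √8.78846 = 2.96453.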